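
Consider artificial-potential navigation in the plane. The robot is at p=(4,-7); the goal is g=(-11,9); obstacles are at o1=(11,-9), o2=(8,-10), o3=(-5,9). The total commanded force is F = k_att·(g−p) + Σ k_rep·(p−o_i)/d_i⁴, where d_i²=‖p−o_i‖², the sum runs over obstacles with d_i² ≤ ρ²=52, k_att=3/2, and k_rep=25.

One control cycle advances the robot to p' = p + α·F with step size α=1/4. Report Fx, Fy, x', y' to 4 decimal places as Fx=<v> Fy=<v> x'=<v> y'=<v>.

F_att = 3/2·(g−p) = 3/2·(-15,16) = (-22.5000,24.0000)
o1: d²=53 > ρ²=52 → inactive
o2: d²=25 ≤ ρ²=52; F_rep = 25·(-4,3)/25² = (-0.1600,0.1200)
o3: d²=337 > ρ²=52 → inactive
F = F_att + ΣF_rep = (-22.6600,24.1200)
p' = p + 1/4·F = (-1.6650,-0.9700)

Fx=-22.6600 Fy=24.1200 x'=-1.6650 y'=-0.9700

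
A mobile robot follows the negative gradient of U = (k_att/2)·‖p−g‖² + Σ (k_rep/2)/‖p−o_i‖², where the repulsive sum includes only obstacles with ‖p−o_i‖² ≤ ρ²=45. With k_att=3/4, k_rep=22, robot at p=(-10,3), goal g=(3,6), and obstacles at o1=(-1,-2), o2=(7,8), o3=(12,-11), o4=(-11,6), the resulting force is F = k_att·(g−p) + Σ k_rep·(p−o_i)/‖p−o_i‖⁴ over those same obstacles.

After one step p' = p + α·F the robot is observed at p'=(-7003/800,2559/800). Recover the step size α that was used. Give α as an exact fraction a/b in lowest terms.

F_att = 3/4·(g−p) = 3/4·(13,3) = (9.7500,2.2500)
o1: d²=106 > ρ²=45 → inactive
o2: d²=314 > ρ²=45 → inactive
o3: d²=680 > ρ²=45 → inactive
o4: d²=10 ≤ ρ²=45; F_rep = 22·(1,-3)/10² = (0.2200,-0.6600)
F = F_att + ΣF_rep = (9.9700,1.5900)
Δp = p'−p = (1.2463,0.1988); α = Δx/Fx = (997/800) / (997/100) = 1/8
check: Δy/Fy = (159/800) / (159/100) = 1/8 ✓

α = 1/8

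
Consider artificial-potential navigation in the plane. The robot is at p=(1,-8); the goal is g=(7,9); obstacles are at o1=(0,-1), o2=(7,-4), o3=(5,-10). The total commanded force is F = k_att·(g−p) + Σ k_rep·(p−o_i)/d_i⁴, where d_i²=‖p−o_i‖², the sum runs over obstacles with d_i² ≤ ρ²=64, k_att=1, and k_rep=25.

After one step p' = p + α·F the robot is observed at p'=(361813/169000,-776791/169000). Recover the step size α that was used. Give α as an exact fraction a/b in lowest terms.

α = 1/5

F_att = 1·(g−p) = 1·(6,17) = (6.0000,17.0000)
o1: d²=50 ≤ ρ²=64; F_rep = 25·(1,-7)/50² = (0.0100,-0.0700)
o2: d²=52 ≤ ρ²=64; F_rep = 25·(-6,-4)/52² = (-0.0555,-0.0370)
o3: d²=20 ≤ ρ²=64; F_rep = 25·(-4,2)/20² = (-0.2500,0.1250)
F = F_att + ΣF_rep = (5.7045,17.0180)
Δp = p'−p = (1.1409,3.4036); α = Δx/Fx = (192813/169000) / (192813/33800) = 1/5
check: Δy/Fy = (575209/169000) / (575209/33800) = 1/5 ✓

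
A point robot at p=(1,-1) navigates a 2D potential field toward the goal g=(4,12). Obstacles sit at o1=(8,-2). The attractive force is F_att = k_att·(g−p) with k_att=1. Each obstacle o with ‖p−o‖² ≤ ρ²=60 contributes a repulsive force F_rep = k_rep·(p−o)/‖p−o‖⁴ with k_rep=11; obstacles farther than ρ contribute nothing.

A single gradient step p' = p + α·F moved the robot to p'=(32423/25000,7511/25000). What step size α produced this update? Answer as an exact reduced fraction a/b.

α = 1/10

F_att = 1·(g−p) = 1·(3,13) = (3.0000,13.0000)
o1: d²=50 ≤ ρ²=60; F_rep = 11·(-7,1)/50² = (-0.0308,0.0044)
F = F_att + ΣF_rep = (2.9692,13.0044)
Δp = p'−p = (0.2969,1.3004); α = Δx/Fx = (7423/25000) / (7423/2500) = 1/10
check: Δy/Fy = (32511/25000) / (32511/2500) = 1/10 ✓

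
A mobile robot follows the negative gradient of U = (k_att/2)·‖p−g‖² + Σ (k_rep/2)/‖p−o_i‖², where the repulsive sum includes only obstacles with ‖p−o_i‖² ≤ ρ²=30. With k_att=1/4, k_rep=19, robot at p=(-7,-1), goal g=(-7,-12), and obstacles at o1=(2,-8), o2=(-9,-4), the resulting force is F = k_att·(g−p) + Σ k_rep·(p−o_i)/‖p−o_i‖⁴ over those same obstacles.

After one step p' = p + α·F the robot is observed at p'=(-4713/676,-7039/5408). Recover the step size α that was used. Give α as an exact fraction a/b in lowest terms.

F_att = 1/4·(g−p) = 1/4·(0,-11) = (0.0000,-2.7500)
o1: d²=130 > ρ²=30 → inactive
o2: d²=13 ≤ ρ²=30; F_rep = 19·(2,3)/13² = (0.2249,0.3373)
F = F_att + ΣF_rep = (0.2249,-2.4127)
Δp = p'−p = (0.0281,-0.3016); α = Δx/Fx = (19/676) / (38/169) = 1/8
check: Δy/Fy = (-1631/5408) / (-1631/676) = 1/8 ✓

α = 1/8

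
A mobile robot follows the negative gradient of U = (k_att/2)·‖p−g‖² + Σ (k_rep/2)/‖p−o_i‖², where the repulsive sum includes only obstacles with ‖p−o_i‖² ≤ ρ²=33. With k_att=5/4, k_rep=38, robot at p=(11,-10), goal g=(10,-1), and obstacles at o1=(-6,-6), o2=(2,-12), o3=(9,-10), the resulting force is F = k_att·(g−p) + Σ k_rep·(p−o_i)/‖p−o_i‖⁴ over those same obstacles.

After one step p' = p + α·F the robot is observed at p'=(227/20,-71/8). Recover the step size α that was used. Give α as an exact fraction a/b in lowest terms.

α = 1/10

F_att = 5/4·(g−p) = 5/4·(-1,9) = (-1.2500,11.2500)
o1: d²=305 > ρ²=33 → inactive
o2: d²=85 > ρ²=33 → inactive
o3: d²=4 ≤ ρ²=33; F_rep = 38·(2,0)/4² = (4.7500,0.0000)
F = F_att + ΣF_rep = (3.5000,11.2500)
Δp = p'−p = (0.3500,1.1250); α = Δx/Fx = (7/20) / (7/2) = 1/10
check: Δy/Fy = (9/8) / (45/4) = 1/10 ✓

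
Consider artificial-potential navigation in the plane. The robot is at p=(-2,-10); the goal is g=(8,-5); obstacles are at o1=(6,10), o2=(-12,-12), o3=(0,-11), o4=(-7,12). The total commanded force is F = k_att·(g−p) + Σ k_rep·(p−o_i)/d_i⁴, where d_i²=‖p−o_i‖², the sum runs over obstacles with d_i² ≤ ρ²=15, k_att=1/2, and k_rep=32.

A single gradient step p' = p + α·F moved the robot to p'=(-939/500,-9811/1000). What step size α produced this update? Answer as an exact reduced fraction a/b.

α = 1/20

F_att = 1/2·(g−p) = 1/2·(10,5) = (5.0000,2.5000)
o1: d²=464 > ρ²=15 → inactive
o2: d²=104 > ρ²=15 → inactive
o3: d²=5 ≤ ρ²=15; F_rep = 32·(-2,1)/5² = (-2.5600,1.2800)
o4: d²=509 > ρ²=15 → inactive
F = F_att + ΣF_rep = (2.4400,3.7800)
Δp = p'−p = (0.1220,0.1890); α = Δx/Fx = (61/500) / (61/25) = 1/20
check: Δy/Fy = (189/1000) / (189/50) = 1/20 ✓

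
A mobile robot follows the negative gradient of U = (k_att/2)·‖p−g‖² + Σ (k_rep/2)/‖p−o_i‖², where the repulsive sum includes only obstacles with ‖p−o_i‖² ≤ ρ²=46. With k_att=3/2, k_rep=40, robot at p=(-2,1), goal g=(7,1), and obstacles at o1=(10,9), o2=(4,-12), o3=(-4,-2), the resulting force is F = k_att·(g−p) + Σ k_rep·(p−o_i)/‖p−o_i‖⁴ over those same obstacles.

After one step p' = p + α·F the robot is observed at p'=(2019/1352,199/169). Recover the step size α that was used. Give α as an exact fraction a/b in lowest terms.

α = 1/4

F_att = 3/2·(g−p) = 3/2·(9,0) = (13.5000,0.0000)
o1: d²=208 > ρ²=46 → inactive
o2: d²=205 > ρ²=46 → inactive
o3: d²=13 ≤ ρ²=46; F_rep = 40·(2,3)/13² = (0.4734,0.7101)
F = F_att + ΣF_rep = (13.9734,0.7101)
Δp = p'−p = (3.4933,0.1775); α = Δx/Fx = (4723/1352) / (4723/338) = 1/4
check: Δy/Fy = (30/169) / (120/169) = 1/4 ✓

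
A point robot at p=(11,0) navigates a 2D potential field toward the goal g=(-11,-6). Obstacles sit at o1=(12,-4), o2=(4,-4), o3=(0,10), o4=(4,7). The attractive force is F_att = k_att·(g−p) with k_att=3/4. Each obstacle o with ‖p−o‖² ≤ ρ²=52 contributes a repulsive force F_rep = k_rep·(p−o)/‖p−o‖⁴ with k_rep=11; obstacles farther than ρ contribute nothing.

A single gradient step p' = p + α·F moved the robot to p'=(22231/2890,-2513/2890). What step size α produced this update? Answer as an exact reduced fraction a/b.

F_att = 3/4·(g−p) = 3/4·(-22,-6) = (-16.5000,-4.5000)
o1: d²=17 ≤ ρ²=52; F_rep = 11·(-1,4)/17² = (-0.0381,0.1522)
o2: d²=65 > ρ²=52 → inactive
o3: d²=221 > ρ²=52 → inactive
o4: d²=98 > ρ²=52 → inactive
F = F_att + ΣF_rep = (-16.5381,-4.3478)
Δp = p'−p = (-3.3076,-0.8696); α = Δx/Fx = (-9559/2890) / (-9559/578) = 1/5
check: Δy/Fy = (-2513/2890) / (-2513/578) = 1/5 ✓

α = 1/5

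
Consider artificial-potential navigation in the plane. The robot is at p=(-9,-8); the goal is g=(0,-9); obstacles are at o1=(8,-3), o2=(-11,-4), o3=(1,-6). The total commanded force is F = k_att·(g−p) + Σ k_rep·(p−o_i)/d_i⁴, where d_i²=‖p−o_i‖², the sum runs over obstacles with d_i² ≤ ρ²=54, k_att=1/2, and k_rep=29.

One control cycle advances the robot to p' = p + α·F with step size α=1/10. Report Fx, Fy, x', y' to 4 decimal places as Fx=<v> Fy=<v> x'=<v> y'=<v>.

F_att = 1/2·(g−p) = 1/2·(9,-1) = (4.5000,-0.5000)
o1: d²=314 > ρ²=54 → inactive
o2: d²=20 ≤ ρ²=54; F_rep = 29·(2,-4)/20² = (0.1450,-0.2900)
o3: d²=104 > ρ²=54 → inactive
F = F_att + ΣF_rep = (4.6450,-0.7900)
p' = p + 1/10·F = (-8.5355,-8.0790)

Fx=4.6450 Fy=-0.7900 x'=-8.5355 y'=-8.0790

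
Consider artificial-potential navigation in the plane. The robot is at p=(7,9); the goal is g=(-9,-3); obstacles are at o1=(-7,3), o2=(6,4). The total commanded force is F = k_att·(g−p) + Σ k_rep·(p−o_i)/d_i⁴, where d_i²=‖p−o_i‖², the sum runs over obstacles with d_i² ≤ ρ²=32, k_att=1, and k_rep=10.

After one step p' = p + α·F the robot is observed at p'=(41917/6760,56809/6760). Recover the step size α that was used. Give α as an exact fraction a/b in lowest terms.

F_att = 1·(g−p) = 1·(-16,-12) = (-16.0000,-12.0000)
o1: d²=232 > ρ²=32 → inactive
o2: d²=26 ≤ ρ²=32; F_rep = 10·(1,5)/26² = (0.0148,0.0740)
F = F_att + ΣF_rep = (-15.9852,-11.9260)
Δp = p'−p = (-0.7993,-0.5963); α = Δx/Fx = (-5403/6760) / (-5403/338) = 1/20
check: Δy/Fy = (-4031/6760) / (-4031/338) = 1/20 ✓

α = 1/20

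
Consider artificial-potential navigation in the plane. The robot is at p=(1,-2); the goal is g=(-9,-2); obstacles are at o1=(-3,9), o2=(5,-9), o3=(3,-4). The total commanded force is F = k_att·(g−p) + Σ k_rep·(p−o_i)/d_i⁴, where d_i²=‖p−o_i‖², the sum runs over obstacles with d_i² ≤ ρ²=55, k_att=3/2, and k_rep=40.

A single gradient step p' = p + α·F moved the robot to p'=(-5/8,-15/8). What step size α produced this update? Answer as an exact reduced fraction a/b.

F_att = 3/2·(g−p) = 3/2·(-10,0) = (-15.0000,0.0000)
o1: d²=137 > ρ²=55 → inactive
o2: d²=65 > ρ²=55 → inactive
o3: d²=8 ≤ ρ²=55; F_rep = 40·(-2,2)/8² = (-1.2500,1.2500)
F = F_att + ΣF_rep = (-16.2500,1.2500)
Δp = p'−p = (-1.6250,0.1250); α = Δx/Fx = (-13/8) / (-65/4) = 1/10
check: Δy/Fy = (1/8) / (5/4) = 1/10 ✓

α = 1/10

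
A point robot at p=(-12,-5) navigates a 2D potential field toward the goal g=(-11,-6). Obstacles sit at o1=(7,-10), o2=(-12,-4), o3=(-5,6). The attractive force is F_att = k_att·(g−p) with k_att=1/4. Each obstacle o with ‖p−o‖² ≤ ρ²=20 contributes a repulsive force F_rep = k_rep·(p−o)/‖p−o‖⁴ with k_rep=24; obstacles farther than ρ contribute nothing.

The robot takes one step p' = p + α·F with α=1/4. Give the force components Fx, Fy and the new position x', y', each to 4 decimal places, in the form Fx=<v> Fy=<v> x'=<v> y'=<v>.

Fx=0.2500 Fy=-24.2500 x'=-11.9375 y'=-11.0625

F_att = 1/4·(g−p) = 1/4·(1,-1) = (0.2500,-0.2500)
o1: d²=386 > ρ²=20 → inactive
o2: d²=1 ≤ ρ²=20; F_rep = 24·(0,-1)/1² = (0.0000,-24.0000)
o3: d²=170 > ρ²=20 → inactive
F = F_att + ΣF_rep = (0.2500,-24.2500)
p' = p + 1/4·F = (-11.9375,-11.0625)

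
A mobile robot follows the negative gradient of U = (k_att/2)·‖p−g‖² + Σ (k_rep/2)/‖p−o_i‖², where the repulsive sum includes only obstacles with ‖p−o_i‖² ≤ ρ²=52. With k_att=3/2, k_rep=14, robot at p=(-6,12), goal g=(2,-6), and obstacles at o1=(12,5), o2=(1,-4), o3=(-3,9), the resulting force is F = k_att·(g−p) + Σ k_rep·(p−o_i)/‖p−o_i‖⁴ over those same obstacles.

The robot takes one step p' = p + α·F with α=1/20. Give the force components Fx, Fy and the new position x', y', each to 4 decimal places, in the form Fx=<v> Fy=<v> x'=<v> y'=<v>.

F_att = 3/2·(g−p) = 3/2·(8,-18) = (12.0000,-27.0000)
o1: d²=373 > ρ²=52 → inactive
o2: d²=305 > ρ²=52 → inactive
o3: d²=18 ≤ ρ²=52; F_rep = 14·(-3,3)/18² = (-0.1296,0.1296)
F = F_att + ΣF_rep = (11.8704,-26.8704)
p' = p + 1/20·F = (-5.4065,10.6565)

Fx=11.8704 Fy=-26.8704 x'=-5.4065 y'=10.6565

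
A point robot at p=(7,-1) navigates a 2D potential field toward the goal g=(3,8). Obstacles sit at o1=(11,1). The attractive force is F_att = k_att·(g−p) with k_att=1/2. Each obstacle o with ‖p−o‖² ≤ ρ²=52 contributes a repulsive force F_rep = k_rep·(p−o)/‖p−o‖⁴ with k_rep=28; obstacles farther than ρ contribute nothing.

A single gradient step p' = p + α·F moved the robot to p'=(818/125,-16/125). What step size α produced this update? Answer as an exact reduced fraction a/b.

F_att = 1/2·(g−p) = 1/2·(-4,9) = (-2.0000,4.5000)
o1: d²=20 ≤ ρ²=52; F_rep = 28·(-4,-2)/20² = (-0.2800,-0.1400)
F = F_att + ΣF_rep = (-2.2800,4.3600)
Δp = p'−p = (-0.4560,0.8720); α = Δx/Fx = (-57/125) / (-57/25) = 1/5
check: Δy/Fy = (109/125) / (109/25) = 1/5 ✓

α = 1/5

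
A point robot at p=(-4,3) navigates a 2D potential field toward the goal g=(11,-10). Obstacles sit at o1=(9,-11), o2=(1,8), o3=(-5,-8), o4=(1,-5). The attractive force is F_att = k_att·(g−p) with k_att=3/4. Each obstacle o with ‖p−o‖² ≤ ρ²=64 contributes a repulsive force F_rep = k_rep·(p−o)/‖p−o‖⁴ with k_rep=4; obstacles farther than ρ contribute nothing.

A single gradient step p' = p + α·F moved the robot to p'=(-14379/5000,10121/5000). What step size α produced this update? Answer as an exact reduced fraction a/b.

F_att = 3/4·(g−p) = 3/4·(15,-13) = (11.2500,-9.7500)
o1: d²=365 > ρ²=64 → inactive
o2: d²=50 ≤ ρ²=64; F_rep = 4·(-5,-5)/50² = (-0.0080,-0.0080)
o3: d²=122 > ρ²=64 → inactive
o4: d²=89 > ρ²=64 → inactive
F = F_att + ΣF_rep = (11.2420,-9.7580)
Δp = p'−p = (1.1242,-0.9758); α = Δx/Fx = (5621/5000) / (5621/500) = 1/10
check: Δy/Fy = (-4879/5000) / (-4879/500) = 1/10 ✓

α = 1/10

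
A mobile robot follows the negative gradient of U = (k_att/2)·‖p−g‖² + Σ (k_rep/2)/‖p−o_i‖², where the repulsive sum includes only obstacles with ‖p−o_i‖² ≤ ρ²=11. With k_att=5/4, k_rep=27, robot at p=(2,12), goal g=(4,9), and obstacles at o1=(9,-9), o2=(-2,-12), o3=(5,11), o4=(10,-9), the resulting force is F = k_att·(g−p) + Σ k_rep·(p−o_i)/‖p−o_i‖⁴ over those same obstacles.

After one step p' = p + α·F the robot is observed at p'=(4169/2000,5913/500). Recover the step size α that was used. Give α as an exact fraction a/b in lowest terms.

F_att = 5/4·(g−p) = 5/4·(2,-3) = (2.5000,-3.7500)
o1: d²=490 > ρ²=11 → inactive
o2: d²=592 > ρ²=11 → inactive
o3: d²=10 ≤ ρ²=11; F_rep = 27·(-3,1)/10² = (-0.8100,0.2700)
o4: d²=505 > ρ²=11 → inactive
F = F_att + ΣF_rep = (1.6900,-3.4800)
Δp = p'−p = (0.0845,-0.1740); α = Δx/Fx = (169/2000) / (169/100) = 1/20
check: Δy/Fy = (-87/500) / (-87/25) = 1/20 ✓

α = 1/20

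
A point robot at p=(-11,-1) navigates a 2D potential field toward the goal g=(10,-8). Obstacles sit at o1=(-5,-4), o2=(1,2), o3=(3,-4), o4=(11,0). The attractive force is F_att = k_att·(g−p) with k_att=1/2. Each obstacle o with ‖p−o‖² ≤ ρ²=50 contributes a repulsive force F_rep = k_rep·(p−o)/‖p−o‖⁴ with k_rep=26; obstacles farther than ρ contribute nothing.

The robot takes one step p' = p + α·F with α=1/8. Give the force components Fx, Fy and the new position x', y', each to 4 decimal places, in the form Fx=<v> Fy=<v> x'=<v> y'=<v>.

Fx=10.4230 Fy=-3.4615 x'=-9.6971 y'=-1.4327

F_att = 1/2·(g−p) = 1/2·(21,-7) = (10.5000,-3.5000)
o1: d²=45 ≤ ρ²=50; F_rep = 26·(-6,3)/45² = (-0.0770,0.0385)
o2: d²=153 > ρ²=50 → inactive
o3: d²=205 > ρ²=50 → inactive
o4: d²=485 > ρ²=50 → inactive
F = F_att + ΣF_rep = (10.4230,-3.4615)
p' = p + 1/8·F = (-9.6971,-1.4327)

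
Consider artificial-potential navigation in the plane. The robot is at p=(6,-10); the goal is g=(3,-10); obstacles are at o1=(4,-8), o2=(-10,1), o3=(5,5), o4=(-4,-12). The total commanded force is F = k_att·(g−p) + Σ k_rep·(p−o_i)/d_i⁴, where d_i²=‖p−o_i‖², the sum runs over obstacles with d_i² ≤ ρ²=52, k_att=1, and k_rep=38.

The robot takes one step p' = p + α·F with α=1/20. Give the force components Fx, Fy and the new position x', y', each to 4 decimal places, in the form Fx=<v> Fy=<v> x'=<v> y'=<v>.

Fx=-1.8125 Fy=-1.1875 x'=5.9094 y'=-10.0594

F_att = 1·(g−p) = 1·(-3,0) = (-3.0000,0.0000)
o1: d²=8 ≤ ρ²=52; F_rep = 38·(2,-2)/8² = (1.1875,-1.1875)
o2: d²=377 > ρ²=52 → inactive
o3: d²=226 > ρ²=52 → inactive
o4: d²=104 > ρ²=52 → inactive
F = F_att + ΣF_rep = (-1.8125,-1.1875)
p' = p + 1/20·F = (5.9094,-10.0594)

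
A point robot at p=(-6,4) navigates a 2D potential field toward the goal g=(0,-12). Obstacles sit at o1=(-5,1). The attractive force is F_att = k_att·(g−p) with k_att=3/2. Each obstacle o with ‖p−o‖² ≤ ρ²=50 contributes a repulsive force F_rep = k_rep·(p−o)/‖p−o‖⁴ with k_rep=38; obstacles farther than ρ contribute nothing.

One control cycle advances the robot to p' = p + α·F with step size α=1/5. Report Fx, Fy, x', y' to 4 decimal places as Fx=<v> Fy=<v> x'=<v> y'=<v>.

Fx=8.6200 Fy=-22.8600 x'=-4.2760 y'=-0.5720

F_att = 3/2·(g−p) = 3/2·(6,-16) = (9.0000,-24.0000)
o1: d²=10 ≤ ρ²=50; F_rep = 38·(-1,3)/10² = (-0.3800,1.1400)
F = F_att + ΣF_rep = (8.6200,-22.8600)
p' = p + 1/5·F = (-4.2760,-0.5720)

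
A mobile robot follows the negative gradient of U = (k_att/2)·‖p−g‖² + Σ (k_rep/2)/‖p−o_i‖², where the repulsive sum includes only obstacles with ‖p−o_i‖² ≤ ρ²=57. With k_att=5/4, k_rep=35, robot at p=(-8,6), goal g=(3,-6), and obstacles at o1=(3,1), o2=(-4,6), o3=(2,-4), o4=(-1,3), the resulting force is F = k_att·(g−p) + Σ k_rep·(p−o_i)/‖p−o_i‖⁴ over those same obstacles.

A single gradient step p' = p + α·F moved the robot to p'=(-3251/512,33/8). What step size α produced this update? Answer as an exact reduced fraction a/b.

F_att = 5/4·(g−p) = 5/4·(11,-12) = (13.7500,-15.0000)
o1: d²=146 > ρ²=57 → inactive
o2: d²=16 ≤ ρ²=57; F_rep = 35·(-4,0)/16² = (-0.5469,0.0000)
o3: d²=200 > ρ²=57 → inactive
o4: d²=58 > ρ²=57 → inactive
F = F_att + ΣF_rep = (13.2031,-15.0000)
Δp = p'−p = (1.6504,-1.8750); α = Δx/Fx = (845/512) / (845/64) = 1/8
check: Δy/Fy = (-15/8) / (-15) = 1/8 ✓

α = 1/8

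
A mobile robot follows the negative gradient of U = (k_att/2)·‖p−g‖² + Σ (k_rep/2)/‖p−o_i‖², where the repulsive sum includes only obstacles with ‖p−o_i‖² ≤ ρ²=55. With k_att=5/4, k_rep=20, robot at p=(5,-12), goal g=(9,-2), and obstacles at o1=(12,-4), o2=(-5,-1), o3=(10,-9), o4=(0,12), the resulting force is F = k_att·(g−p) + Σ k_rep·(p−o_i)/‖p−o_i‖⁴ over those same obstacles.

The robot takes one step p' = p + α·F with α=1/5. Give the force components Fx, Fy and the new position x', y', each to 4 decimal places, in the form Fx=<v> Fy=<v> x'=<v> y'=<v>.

Fx=4.9135 Fy=12.4481 x'=5.9827 y'=-9.5104

F_att = 5/4·(g−p) = 5/4·(4,10) = (5.0000,12.5000)
o1: d²=113 > ρ²=55 → inactive
o2: d²=221 > ρ²=55 → inactive
o3: d²=34 ≤ ρ²=55; F_rep = 20·(-5,-3)/34² = (-0.0865,-0.0519)
o4: d²=601 > ρ²=55 → inactive
F = F_att + ΣF_rep = (4.9135,12.4481)
p' = p + 1/5·F = (5.9827,-9.5104)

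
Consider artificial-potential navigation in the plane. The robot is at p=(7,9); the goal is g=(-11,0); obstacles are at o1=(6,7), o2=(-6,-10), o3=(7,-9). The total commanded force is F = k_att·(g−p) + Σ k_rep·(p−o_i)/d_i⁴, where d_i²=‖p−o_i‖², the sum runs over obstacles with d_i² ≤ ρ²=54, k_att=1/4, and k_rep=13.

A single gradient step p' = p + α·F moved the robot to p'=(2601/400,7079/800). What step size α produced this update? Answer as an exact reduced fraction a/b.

α = 1/8

F_att = 1/4·(g−p) = 1/4·(-18,-9) = (-4.5000,-2.2500)
o1: d²=5 ≤ ρ²=54; F_rep = 13·(1,2)/5² = (0.5200,1.0400)
o2: d²=530 > ρ²=54 → inactive
o3: d²=324 > ρ²=54 → inactive
F = F_att + ΣF_rep = (-3.9800,-1.2100)
Δp = p'−p = (-0.4975,-0.1512); α = Δx/Fx = (-199/400) / (-199/50) = 1/8
check: Δy/Fy = (-121/800) / (-121/100) = 1/8 ✓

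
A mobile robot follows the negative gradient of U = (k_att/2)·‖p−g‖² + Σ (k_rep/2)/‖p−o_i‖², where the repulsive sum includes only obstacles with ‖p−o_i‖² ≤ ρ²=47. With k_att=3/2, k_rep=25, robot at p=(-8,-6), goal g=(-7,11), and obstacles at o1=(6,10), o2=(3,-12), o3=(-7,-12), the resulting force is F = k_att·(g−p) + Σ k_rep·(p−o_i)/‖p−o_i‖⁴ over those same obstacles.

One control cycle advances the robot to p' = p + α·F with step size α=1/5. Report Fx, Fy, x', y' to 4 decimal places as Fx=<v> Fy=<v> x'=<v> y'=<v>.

Fx=1.4817 Fy=25.6096 x'=-7.7037 y'=-0.8781

F_att = 3/2·(g−p) = 3/2·(1,17) = (1.5000,25.5000)
o1: d²=452 > ρ²=47 → inactive
o2: d²=157 > ρ²=47 → inactive
o3: d²=37 ≤ ρ²=47; F_rep = 25·(-1,6)/37² = (-0.0183,0.1096)
F = F_att + ΣF_rep = (1.4817,25.6096)
p' = p + 1/5·F = (-7.7037,-0.8781)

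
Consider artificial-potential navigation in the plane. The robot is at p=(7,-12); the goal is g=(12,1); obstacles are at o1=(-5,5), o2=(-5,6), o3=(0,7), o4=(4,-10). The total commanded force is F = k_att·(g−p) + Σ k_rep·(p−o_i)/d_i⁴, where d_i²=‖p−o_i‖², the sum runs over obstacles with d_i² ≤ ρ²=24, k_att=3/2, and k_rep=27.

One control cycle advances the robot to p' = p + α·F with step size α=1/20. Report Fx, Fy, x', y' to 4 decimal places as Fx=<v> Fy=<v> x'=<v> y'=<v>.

Fx=7.9793 Fy=19.1805 x'=7.3990 y'=-11.0410

F_att = 3/2·(g−p) = 3/2·(5,13) = (7.5000,19.5000)
o1: d²=433 > ρ²=24 → inactive
o2: d²=468 > ρ²=24 → inactive
o3: d²=410 > ρ²=24 → inactive
o4: d²=13 ≤ ρ²=24; F_rep = 27·(3,-2)/13² = (0.4793,-0.3195)
F = F_att + ΣF_rep = (7.9793,19.1805)
p' = p + 1/20·F = (7.3990,-11.0410)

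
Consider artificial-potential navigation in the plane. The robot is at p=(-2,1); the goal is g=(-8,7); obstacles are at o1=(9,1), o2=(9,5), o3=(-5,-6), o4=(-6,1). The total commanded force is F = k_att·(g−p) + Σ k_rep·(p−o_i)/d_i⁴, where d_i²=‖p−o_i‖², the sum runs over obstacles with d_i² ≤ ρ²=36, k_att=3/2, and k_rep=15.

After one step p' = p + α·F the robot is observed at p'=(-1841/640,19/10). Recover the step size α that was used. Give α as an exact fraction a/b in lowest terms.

F_att = 3/2·(g−p) = 3/2·(-6,6) = (-9.0000,9.0000)
o1: d²=121 > ρ²=36 → inactive
o2: d²=137 > ρ²=36 → inactive
o3: d²=58 > ρ²=36 → inactive
o4: d²=16 ≤ ρ²=36; F_rep = 15·(4,0)/16² = (0.2344,0.0000)
F = F_att + ΣF_rep = (-8.7656,9.0000)
Δp = p'−p = (-0.8766,0.9000); α = Δx/Fx = (-561/640) / (-561/64) = 1/10
check: Δy/Fy = (9/10) / (9) = 1/10 ✓

α = 1/10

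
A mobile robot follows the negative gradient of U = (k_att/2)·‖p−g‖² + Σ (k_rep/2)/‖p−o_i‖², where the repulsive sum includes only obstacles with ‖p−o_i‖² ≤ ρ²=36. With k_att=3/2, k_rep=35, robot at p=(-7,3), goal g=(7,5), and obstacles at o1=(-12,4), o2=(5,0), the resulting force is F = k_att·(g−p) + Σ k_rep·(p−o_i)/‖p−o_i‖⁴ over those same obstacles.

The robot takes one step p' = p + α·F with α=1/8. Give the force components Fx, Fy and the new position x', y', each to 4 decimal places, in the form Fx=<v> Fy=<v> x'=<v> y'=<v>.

F_att = 3/2·(g−p) = 3/2·(14,2) = (21.0000,3.0000)
o1: d²=26 ≤ ρ²=36; F_rep = 35·(5,-1)/26² = (0.2589,-0.0518)
o2: d²=153 > ρ²=36 → inactive
F = F_att + ΣF_rep = (21.2589,2.9482)
p' = p + 1/8·F = (-4.3426,3.3685)

Fx=21.2589 Fy=2.9482 x'=-4.3426 y'=3.3685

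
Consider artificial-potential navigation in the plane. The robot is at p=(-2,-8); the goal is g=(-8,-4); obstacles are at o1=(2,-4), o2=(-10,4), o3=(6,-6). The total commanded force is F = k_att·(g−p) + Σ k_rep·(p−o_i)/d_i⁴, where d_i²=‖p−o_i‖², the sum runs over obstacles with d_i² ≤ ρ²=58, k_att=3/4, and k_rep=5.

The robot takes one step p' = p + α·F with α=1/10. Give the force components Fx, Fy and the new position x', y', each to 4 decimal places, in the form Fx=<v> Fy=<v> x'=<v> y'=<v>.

Fx=-4.5195 Fy=2.9805 x'=-2.4520 y'=-7.7020

F_att = 3/4·(g−p) = 3/4·(-6,4) = (-4.5000,3.0000)
o1: d²=32 ≤ ρ²=58; F_rep = 5·(-4,-4)/32² = (-0.0195,-0.0195)
o2: d²=208 > ρ²=58 → inactive
o3: d²=68 > ρ²=58 → inactive
F = F_att + ΣF_rep = (-4.5195,2.9805)
p' = p + 1/10·F = (-2.4520,-7.7020)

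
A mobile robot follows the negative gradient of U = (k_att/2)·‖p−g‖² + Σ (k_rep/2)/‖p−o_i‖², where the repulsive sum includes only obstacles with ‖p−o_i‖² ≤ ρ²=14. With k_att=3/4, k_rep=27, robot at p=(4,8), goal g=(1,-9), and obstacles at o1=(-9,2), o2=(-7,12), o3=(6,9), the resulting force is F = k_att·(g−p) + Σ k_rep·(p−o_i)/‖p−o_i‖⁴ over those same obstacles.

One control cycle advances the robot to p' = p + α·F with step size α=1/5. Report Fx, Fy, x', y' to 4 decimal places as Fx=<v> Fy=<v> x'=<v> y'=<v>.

F_att = 3/4·(g−p) = 3/4·(-3,-17) = (-2.2500,-12.7500)
o1: d²=205 > ρ²=14 → inactive
o2: d²=137 > ρ²=14 → inactive
o3: d²=5 ≤ ρ²=14; F_rep = 27·(-2,-1)/5² = (-2.1600,-1.0800)
F = F_att + ΣF_rep = (-4.4100,-13.8300)
p' = p + 1/5·F = (3.1180,5.2340)

Fx=-4.4100 Fy=-13.8300 x'=3.1180 y'=5.2340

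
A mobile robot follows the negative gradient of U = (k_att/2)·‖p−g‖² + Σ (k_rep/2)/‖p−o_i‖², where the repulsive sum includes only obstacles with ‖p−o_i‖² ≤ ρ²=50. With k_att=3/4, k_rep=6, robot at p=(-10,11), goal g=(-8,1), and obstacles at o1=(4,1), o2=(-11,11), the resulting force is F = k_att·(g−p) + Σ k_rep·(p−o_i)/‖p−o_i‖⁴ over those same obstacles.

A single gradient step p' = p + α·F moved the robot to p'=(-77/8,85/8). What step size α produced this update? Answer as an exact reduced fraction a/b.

α = 1/20

F_att = 3/4·(g−p) = 3/4·(2,-10) = (1.5000,-7.5000)
o1: d²=296 > ρ²=50 → inactive
o2: d²=1 ≤ ρ²=50; F_rep = 6·(1,0)/1² = (6.0000,0.0000)
F = F_att + ΣF_rep = (7.5000,-7.5000)
Δp = p'−p = (0.3750,-0.3750); α = Δx/Fx = (3/8) / (15/2) = 1/20
check: Δy/Fy = (-3/8) / (-15/2) = 1/20 ✓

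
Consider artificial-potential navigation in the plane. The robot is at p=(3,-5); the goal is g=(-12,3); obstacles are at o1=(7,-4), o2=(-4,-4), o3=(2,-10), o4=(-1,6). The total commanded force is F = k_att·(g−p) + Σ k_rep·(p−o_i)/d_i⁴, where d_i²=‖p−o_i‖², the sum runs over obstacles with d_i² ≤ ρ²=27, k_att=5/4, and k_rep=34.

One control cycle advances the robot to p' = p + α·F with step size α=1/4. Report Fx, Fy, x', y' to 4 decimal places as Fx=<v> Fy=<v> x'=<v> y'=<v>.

Fx=-19.1703 Fy=10.1338 x'=-1.7926 y'=-2.4665

F_att = 5/4·(g−p) = 5/4·(-15,8) = (-18.7500,10.0000)
o1: d²=17 ≤ ρ²=27; F_rep = 34·(-4,-1)/17² = (-0.4706,-0.1176)
o2: d²=50 > ρ²=27 → inactive
o3: d²=26 ≤ ρ²=27; F_rep = 34·(1,5)/26² = (0.0503,0.2515)
o4: d²=137 > ρ²=27 → inactive
F = F_att + ΣF_rep = (-19.1703,10.1338)
p' = p + 1/4·F = (-1.7926,-2.4665)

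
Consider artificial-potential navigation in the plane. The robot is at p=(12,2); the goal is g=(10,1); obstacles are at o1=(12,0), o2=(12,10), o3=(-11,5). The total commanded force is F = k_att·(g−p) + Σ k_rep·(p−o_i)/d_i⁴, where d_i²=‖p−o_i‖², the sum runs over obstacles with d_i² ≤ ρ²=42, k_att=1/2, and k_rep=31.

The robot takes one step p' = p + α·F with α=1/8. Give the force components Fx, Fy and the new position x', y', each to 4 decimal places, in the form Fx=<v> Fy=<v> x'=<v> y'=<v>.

Fx=-1.0000 Fy=3.3750 x'=11.8750 y'=2.4219

F_att = 1/2·(g−p) = 1/2·(-2,-1) = (-1.0000,-0.5000)
o1: d²=4 ≤ ρ²=42; F_rep = 31·(0,2)/4² = (0.0000,3.8750)
o2: d²=64 > ρ²=42 → inactive
o3: d²=538 > ρ²=42 → inactive
F = F_att + ΣF_rep = (-1.0000,3.3750)
p' = p + 1/8·F = (11.8750,2.4219)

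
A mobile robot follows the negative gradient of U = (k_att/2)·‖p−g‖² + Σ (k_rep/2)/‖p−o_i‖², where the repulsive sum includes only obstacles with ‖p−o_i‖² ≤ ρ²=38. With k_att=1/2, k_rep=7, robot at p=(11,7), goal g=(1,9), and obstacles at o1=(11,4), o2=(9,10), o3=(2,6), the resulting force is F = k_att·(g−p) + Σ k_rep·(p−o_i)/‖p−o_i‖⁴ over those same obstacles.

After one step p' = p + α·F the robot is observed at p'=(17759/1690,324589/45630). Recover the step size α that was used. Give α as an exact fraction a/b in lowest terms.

α = 1/10

F_att = 1/2·(g−p) = 1/2·(-10,2) = (-5.0000,1.0000)
o1: d²=9 ≤ ρ²=38; F_rep = 7·(0,3)/9² = (0.0000,0.2593)
o2: d²=13 ≤ ρ²=38; F_rep = 7·(2,-3)/13² = (0.0828,-0.1243)
o3: d²=82 > ρ²=38 → inactive
F = F_att + ΣF_rep = (-4.9172,1.1350)
Δp = p'−p = (-0.4917,0.1135); α = Δx/Fx = (-831/1690) / (-831/169) = 1/10
check: Δy/Fy = (5179/45630) / (5179/4563) = 1/10 ✓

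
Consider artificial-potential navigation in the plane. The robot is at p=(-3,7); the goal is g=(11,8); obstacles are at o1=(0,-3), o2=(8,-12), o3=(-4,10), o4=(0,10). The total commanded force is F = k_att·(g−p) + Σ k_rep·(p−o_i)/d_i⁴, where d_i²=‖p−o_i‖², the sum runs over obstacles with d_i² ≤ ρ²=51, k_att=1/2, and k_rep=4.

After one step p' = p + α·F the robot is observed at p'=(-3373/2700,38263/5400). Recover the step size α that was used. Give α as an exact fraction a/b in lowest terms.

α = 1/4

F_att = 1/2·(g−p) = 1/2·(14,1) = (7.0000,0.5000)
o1: d²=109 > ρ²=51 → inactive
o2: d²=482 > ρ²=51 → inactive
o3: d²=10 ≤ ρ²=51; F_rep = 4·(1,-3)/10² = (0.0400,-0.1200)
o4: d²=18 ≤ ρ²=51; F_rep = 4·(-3,-3)/18² = (-0.0370,-0.0370)
F = F_att + ΣF_rep = (7.0030,0.3430)
Δp = p'−p = (1.7507,0.0857); α = Δx/Fx = (4727/2700) / (4727/675) = 1/4
check: Δy/Fy = (463/5400) / (463/1350) = 1/4 ✓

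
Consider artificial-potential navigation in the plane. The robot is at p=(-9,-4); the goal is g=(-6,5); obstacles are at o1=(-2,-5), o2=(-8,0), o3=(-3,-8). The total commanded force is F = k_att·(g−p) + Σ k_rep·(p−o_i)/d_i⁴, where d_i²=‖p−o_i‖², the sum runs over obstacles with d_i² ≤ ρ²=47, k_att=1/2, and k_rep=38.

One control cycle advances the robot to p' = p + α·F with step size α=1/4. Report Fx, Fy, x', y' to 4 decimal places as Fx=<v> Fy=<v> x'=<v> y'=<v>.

Fx=1.3685 Fy=3.9740 x'=-8.6579 y'=-3.0065

F_att = 1/2·(g−p) = 1/2·(3,9) = (1.5000,4.5000)
o1: d²=50 > ρ²=47 → inactive
o2: d²=17 ≤ ρ²=47; F_rep = 38·(-1,-4)/17² = (-0.1315,-0.5260)
o3: d²=52 > ρ²=47 → inactive
F = F_att + ΣF_rep = (1.3685,3.9740)
p' = p + 1/4·F = (-8.6579,-3.0065)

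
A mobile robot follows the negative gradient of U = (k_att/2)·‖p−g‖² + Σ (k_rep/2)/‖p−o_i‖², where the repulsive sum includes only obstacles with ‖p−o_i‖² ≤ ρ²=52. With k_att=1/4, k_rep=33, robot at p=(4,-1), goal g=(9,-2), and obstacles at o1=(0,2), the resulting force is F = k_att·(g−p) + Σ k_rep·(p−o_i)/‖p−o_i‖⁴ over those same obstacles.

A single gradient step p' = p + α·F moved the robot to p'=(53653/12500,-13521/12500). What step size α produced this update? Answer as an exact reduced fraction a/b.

α = 1/5

F_att = 1/4·(g−p) = 1/4·(5,-1) = (1.2500,-0.2500)
o1: d²=25 ≤ ρ²=52; F_rep = 33·(4,-3)/25² = (0.2112,-0.1584)
F = F_att + ΣF_rep = (1.4612,-0.4084)
Δp = p'−p = (0.2922,-0.0817); α = Δx/Fx = (3653/12500) / (3653/2500) = 1/5
check: Δy/Fy = (-1021/12500) / (-1021/2500) = 1/5 ✓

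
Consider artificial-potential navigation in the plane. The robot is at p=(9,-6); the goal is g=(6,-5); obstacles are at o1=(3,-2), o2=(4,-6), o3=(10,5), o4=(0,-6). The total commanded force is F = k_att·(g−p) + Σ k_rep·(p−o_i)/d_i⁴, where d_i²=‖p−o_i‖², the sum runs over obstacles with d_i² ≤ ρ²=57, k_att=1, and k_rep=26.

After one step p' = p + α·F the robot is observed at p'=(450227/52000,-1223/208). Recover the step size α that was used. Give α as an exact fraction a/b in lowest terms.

α = 1/8

F_att = 1·(g−p) = 1·(-3,1) = (-3.0000,1.0000)
o1: d²=52 ≤ ρ²=57; F_rep = 26·(6,-4)/52² = (0.0577,-0.0385)
o2: d²=25 ≤ ρ²=57; F_rep = 26·(5,0)/25² = (0.2080,0.0000)
o3: d²=122 > ρ²=57 → inactive
o4: d²=81 > ρ²=57 → inactive
F = F_att + ΣF_rep = (-2.7343,0.9615)
Δp = p'−p = (-0.3418,0.1202); α = Δx/Fx = (-17773/52000) / (-17773/6500) = 1/8
check: Δy/Fy = (25/208) / (25/26) = 1/8 ✓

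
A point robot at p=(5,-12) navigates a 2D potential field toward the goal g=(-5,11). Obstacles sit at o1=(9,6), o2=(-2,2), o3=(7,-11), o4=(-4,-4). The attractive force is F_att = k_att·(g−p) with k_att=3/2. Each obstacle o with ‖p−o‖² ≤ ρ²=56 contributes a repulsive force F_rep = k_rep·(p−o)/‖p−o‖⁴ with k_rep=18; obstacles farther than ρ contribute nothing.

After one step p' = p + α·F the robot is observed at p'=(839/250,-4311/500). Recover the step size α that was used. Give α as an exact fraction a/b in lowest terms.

α = 1/10

F_att = 3/2·(g−p) = 3/2·(-10,23) = (-15.0000,34.5000)
o1: d²=340 > ρ²=56 → inactive
o2: d²=245 > ρ²=56 → inactive
o3: d²=5 ≤ ρ²=56; F_rep = 18·(-2,-1)/5² = (-1.4400,-0.7200)
o4: d²=145 > ρ²=56 → inactive
F = F_att + ΣF_rep = (-16.4400,33.7800)
Δp = p'−p = (-1.6440,3.3780); α = Δx/Fx = (-411/250) / (-411/25) = 1/10
check: Δy/Fy = (1689/500) / (1689/50) = 1/10 ✓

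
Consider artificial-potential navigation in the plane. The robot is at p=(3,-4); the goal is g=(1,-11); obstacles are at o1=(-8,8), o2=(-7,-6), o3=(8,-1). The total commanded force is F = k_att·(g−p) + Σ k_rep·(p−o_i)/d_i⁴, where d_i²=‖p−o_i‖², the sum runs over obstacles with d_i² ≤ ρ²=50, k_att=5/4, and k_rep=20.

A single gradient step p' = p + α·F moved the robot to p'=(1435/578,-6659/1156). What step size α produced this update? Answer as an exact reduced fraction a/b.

F_att = 5/4·(g−p) = 5/4·(-2,-7) = (-2.5000,-8.7500)
o1: d²=265 > ρ²=50 → inactive
o2: d²=104 > ρ²=50 → inactive
o3: d²=34 ≤ ρ²=50; F_rep = 20·(-5,-3)/34² = (-0.0865,-0.0519)
F = F_att + ΣF_rep = (-2.5865,-8.8019)
Δp = p'−p = (-0.5173,-1.7604); α = Δx/Fx = (-299/578) / (-1495/578) = 1/5
check: Δy/Fy = (-2035/1156) / (-10175/1156) = 1/5 ✓

α = 1/5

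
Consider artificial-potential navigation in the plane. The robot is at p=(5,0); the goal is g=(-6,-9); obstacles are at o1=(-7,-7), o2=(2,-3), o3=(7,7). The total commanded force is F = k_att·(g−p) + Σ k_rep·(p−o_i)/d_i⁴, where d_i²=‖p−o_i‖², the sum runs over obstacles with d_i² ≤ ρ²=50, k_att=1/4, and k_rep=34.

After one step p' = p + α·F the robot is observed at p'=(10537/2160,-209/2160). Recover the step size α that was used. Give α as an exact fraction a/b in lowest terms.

α = 1/20

F_att = 1/4·(g−p) = 1/4·(-11,-9) = (-2.7500,-2.2500)
o1: d²=193 > ρ²=50 → inactive
o2: d²=18 ≤ ρ²=50; F_rep = 34·(3,3)/18² = (0.3148,0.3148)
o3: d²=53 > ρ²=50 → inactive
F = F_att + ΣF_rep = (-2.4352,-1.9352)
Δp = p'−p = (-0.1218,-0.0968); α = Δx/Fx = (-263/2160) / (-263/108) = 1/20
check: Δy/Fy = (-209/2160) / (-209/108) = 1/20 ✓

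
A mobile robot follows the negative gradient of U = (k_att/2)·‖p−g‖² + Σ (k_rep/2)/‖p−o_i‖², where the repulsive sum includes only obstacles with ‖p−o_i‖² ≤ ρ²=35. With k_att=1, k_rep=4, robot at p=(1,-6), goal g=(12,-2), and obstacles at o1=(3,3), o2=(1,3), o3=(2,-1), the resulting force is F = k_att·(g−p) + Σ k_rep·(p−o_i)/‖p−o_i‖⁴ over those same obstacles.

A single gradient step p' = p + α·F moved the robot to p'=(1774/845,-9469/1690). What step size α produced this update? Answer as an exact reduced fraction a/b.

F_att = 1·(g−p) = 1·(11,4) = (11.0000,4.0000)
o1: d²=85 > ρ²=35 → inactive
o2: d²=81 > ρ²=35 → inactive
o3: d²=26 ≤ ρ²=35; F_rep = 4·(-1,-5)/26² = (-0.0059,-0.0296)
F = F_att + ΣF_rep = (10.9941,3.9704)
Δp = p'−p = (1.0994,0.3970); α = Δx/Fx = (929/845) / (1858/169) = 1/10
check: Δy/Fy = (671/1690) / (671/169) = 1/10 ✓

α = 1/10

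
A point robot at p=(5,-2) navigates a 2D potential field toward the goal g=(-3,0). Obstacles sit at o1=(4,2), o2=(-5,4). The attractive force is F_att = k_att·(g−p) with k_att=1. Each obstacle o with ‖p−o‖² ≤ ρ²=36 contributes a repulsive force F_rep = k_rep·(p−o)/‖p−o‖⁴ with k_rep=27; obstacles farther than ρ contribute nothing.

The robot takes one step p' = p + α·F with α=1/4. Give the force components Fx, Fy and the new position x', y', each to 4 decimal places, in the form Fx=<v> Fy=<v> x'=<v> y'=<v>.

F_att = 1·(g−p) = 1·(-8,2) = (-8.0000,2.0000)
o1: d²=17 ≤ ρ²=36; F_rep = 27·(1,-4)/17² = (0.0934,-0.3737)
o2: d²=136 > ρ²=36 → inactive
F = F_att + ΣF_rep = (-7.9066,1.6263)
p' = p + 1/4·F = (3.0234,-1.5934)

Fx=-7.9066 Fy=1.6263 x'=3.0234 y'=-1.5934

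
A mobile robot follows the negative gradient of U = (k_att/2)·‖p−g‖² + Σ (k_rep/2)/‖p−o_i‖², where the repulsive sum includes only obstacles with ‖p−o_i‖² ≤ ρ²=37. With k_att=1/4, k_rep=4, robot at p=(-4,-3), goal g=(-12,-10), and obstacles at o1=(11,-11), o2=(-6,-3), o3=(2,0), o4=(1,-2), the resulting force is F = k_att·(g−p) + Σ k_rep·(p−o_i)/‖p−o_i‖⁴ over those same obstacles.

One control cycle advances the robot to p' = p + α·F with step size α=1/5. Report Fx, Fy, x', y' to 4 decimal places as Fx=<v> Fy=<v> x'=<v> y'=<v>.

Fx=-1.5296 Fy=-1.7559 x'=-4.3059 y'=-3.3512

F_att = 1/4·(g−p) = 1/4·(-8,-7) = (-2.0000,-1.7500)
o1: d²=289 > ρ²=37 → inactive
o2: d²=4 ≤ ρ²=37; F_rep = 4·(2,0)/4² = (0.5000,0.0000)
o3: d²=45 > ρ²=37 → inactive
o4: d²=26 ≤ ρ²=37; F_rep = 4·(-5,-1)/26² = (-0.0296,-0.0059)
F = F_att + ΣF_rep = (-1.5296,-1.7559)
p' = p + 1/5·F = (-4.3059,-3.3512)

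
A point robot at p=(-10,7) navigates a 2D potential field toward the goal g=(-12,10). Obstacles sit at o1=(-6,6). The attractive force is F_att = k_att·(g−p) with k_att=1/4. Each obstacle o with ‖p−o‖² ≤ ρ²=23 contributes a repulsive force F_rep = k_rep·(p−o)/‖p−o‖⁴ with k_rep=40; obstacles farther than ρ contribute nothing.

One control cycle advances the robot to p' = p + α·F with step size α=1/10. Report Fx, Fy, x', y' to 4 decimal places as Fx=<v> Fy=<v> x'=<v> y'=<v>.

F_att = 1/4·(g−p) = 1/4·(-2,3) = (-0.5000,0.7500)
o1: d²=17 ≤ ρ²=23; F_rep = 40·(-4,1)/17² = (-0.5536,0.1384)
F = F_att + ΣF_rep = (-1.0536,0.8884)
p' = p + 1/10·F = (-10.1054,7.0888)

Fx=-1.0536 Fy=0.8884 x'=-10.1054 y'=7.0888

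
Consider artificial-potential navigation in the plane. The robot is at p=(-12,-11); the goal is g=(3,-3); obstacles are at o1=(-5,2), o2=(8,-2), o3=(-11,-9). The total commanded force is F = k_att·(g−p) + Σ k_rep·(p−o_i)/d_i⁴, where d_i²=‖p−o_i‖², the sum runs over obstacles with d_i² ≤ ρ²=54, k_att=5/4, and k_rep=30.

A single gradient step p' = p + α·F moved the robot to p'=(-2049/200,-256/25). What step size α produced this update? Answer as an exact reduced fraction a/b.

F_att = 5/4·(g−p) = 5/4·(15,8) = (18.7500,10.0000)
o1: d²=218 > ρ²=54 → inactive
o2: d²=481 > ρ²=54 → inactive
o3: d²=5 ≤ ρ²=54; F_rep = 30·(-1,-2)/5² = (-1.2000,-2.4000)
F = F_att + ΣF_rep = (17.5500,7.6000)
Δp = p'−p = (1.7550,0.7600); α = Δx/Fx = (351/200) / (351/20) = 1/10
check: Δy/Fy = (19/25) / (38/5) = 1/10 ✓

α = 1/10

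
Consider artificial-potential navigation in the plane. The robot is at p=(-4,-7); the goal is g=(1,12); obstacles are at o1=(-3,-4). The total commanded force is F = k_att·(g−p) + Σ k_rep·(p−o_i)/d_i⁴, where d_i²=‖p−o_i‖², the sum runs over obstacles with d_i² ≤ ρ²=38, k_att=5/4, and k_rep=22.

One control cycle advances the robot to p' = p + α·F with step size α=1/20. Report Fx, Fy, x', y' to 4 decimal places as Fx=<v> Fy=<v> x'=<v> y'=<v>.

F_att = 5/4·(g−p) = 5/4·(5,19) = (6.2500,23.7500)
o1: d²=10 ≤ ρ²=38; F_rep = 22·(-1,-3)/10² = (-0.2200,-0.6600)
F = F_att + ΣF_rep = (6.0300,23.0900)
p' = p + 1/20·F = (-3.6985,-5.8455)

Fx=6.0300 Fy=23.0900 x'=-3.6985 y'=-5.8455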